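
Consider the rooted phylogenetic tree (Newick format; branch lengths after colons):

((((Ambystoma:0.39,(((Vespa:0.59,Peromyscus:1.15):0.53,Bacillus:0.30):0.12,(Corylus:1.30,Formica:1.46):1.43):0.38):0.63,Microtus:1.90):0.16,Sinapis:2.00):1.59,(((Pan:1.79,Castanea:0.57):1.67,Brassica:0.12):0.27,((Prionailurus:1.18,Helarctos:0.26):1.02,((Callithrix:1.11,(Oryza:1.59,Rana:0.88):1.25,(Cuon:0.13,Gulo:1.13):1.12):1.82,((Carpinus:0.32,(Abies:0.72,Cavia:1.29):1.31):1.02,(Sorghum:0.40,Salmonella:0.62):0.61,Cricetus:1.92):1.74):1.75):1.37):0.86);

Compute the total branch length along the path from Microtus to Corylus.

5.64

The path runs Microtus → … → MRCA → … → Corylus; the MRCA is the node subtending ((Ambystoma,(((Vespa,Peromyscus),Bacillus),(Corylus,Formica))),Microtus).
Branch lengths along that path: 1.90 + 0.63 + 0.38 + 1.43 + 1.30 = 5.64.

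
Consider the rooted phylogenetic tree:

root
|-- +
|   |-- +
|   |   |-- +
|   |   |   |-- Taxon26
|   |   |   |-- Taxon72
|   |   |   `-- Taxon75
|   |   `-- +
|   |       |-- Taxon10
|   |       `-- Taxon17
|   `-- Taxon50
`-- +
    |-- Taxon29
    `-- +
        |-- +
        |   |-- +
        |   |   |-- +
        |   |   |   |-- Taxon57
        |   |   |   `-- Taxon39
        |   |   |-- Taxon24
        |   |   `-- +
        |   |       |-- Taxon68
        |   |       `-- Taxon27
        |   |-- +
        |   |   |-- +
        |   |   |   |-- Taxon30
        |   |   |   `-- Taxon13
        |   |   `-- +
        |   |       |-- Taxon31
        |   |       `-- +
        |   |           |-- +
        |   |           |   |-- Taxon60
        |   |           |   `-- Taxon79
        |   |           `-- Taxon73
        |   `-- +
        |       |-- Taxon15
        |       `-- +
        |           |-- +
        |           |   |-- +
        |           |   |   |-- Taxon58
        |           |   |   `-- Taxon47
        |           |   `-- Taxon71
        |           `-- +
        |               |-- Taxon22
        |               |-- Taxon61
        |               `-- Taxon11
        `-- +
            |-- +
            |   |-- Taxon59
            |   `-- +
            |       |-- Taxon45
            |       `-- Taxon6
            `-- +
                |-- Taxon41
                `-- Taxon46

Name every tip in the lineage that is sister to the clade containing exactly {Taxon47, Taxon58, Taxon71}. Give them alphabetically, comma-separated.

The clade containing exactly {Taxon47, Taxon58, Taxon71} attaches to the tree at the node subtending (((Taxon58,Taxon47),Taxon71),(Taxon22,Taxon61,Taxon11)).
The other lineage descending from that same node — the sister group — is (Taxon22,Taxon61,Taxon11); its 3 tips in alphabetical order are the answer.

Taxon11, Taxon22, Taxon61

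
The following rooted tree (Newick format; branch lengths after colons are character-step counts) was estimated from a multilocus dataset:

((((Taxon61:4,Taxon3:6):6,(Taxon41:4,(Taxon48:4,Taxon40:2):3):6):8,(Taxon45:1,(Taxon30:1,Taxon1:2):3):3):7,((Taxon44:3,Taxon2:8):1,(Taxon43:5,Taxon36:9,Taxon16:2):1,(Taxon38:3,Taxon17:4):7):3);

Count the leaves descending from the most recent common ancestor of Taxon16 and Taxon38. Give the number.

The MRCA of Taxon16 and Taxon38 is the node subtending ((Taxon44,Taxon2),(Taxon43,Taxon36,Taxon16),(Taxon38,Taxon17)).
That clade contains 7 terminal taxa: Taxon16, Taxon17, Taxon2, Taxon36, Taxon38, Taxon43, Taxon44.

7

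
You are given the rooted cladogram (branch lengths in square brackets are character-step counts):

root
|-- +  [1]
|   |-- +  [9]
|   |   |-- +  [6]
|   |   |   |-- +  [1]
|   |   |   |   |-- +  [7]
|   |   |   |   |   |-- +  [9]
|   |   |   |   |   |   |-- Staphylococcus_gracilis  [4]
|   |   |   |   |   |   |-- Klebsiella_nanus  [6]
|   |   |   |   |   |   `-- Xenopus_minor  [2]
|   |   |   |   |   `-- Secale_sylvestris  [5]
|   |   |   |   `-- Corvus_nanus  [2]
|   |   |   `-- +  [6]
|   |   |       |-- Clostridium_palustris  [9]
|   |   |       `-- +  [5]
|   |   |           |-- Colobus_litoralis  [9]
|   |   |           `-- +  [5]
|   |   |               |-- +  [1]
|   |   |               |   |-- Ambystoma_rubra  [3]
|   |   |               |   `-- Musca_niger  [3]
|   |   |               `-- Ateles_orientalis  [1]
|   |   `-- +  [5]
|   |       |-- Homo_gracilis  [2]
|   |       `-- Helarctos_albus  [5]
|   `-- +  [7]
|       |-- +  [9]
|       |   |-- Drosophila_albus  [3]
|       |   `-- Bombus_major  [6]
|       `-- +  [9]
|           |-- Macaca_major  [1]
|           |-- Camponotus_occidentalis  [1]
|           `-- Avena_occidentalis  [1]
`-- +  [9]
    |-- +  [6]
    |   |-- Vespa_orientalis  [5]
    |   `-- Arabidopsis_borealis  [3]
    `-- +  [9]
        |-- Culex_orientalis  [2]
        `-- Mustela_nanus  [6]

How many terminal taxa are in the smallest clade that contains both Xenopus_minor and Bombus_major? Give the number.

17

The MRCA of Xenopus_minor and Bombus_major is the node subtending ((((((Staphylococcus_gracilis,Klebsiella_nanus,Xenopus_minor),Secale_sylvestris),Corvus_nanus),(Clostridium_palustris,(Colobus_litoralis,((Ambystoma_rubra,Musca_niger),Ateles_orientalis)))),(Homo_gracilis,Helarctos_albus)),((Drosophila_albus,Bombus_major),(Macaca_major,Camponotus_occidentalis,Avena_occidentalis))).
That clade contains 17 terminal taxa: Ambystoma_rubra, Ateles_orientalis, Avena_occidentalis, Bombus_major, Camponotus_occidentalis, Clostridium_palustris, Colobus_litoralis, Corvus_nanus, Drosophila_albus, Helarctos_albus, Homo_gracilis, Klebsiella_nanus, Macaca_major, Musca_niger, Secale_sylvestris, Staphylococcus_gracilis, Xenopus_minor.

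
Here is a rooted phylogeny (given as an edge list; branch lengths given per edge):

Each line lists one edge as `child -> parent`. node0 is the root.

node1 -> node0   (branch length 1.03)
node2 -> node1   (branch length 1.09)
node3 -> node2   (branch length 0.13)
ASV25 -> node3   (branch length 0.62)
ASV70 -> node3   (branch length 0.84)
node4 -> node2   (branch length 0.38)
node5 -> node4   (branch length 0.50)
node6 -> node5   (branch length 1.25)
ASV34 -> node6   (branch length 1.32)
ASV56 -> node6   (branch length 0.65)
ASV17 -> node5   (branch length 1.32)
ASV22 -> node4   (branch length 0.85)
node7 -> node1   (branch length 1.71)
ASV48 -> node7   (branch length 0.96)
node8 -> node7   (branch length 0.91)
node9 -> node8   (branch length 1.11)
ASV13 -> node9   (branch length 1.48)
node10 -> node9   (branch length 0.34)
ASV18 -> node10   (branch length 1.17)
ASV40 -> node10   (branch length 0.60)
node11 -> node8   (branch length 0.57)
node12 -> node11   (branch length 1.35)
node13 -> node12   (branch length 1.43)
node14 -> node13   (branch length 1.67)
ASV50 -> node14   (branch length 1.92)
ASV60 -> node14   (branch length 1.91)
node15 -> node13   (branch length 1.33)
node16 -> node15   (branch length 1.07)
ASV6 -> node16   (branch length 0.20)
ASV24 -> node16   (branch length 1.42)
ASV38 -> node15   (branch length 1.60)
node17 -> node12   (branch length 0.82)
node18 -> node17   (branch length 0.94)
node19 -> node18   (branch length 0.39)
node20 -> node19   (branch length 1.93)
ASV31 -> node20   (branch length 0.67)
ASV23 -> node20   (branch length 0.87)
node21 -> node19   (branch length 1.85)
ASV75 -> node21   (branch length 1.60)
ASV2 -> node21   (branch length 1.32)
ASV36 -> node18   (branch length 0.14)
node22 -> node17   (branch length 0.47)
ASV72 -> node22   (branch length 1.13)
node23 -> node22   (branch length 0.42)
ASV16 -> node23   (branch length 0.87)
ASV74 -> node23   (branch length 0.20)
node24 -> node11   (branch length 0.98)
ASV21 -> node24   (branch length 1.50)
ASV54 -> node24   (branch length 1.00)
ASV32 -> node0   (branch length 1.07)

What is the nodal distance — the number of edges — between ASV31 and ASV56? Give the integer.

14

The MRCA of ASV31 and ASV56 is the node subtending (((ASV25,ASV70),(((ASV34,ASV56),ASV17),ASV22)),(ASV48,((ASV13,(ASV18,ASV40)),((((ASV50,ASV60),((ASV6,ASV24),ASV38)),((((ASV31,ASV23),(ASV75,ASV2)),ASV36),(ASV72,(ASV16,ASV74)))),(ASV21,ASV54))))).
From ASV31 up to that node: 9 branches. From ASV56 up to the same node: 5 branches. Total: 9 + 5 = 14.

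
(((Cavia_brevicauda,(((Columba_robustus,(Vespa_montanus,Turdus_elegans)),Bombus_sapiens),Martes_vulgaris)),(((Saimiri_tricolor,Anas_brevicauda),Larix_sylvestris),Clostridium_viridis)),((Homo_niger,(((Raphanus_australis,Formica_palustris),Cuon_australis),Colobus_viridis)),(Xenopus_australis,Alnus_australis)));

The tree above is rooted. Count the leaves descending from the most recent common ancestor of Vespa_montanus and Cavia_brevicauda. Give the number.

The MRCA of Vespa_montanus and Cavia_brevicauda is the node subtending (Cavia_brevicauda,(((Columba_robustus,(Vespa_montanus,Turdus_elegans)),Bombus_sapiens),Martes_vulgaris)).
That clade contains 6 terminal taxa: Bombus_sapiens, Cavia_brevicauda, Columba_robustus, Martes_vulgaris, Turdus_elegans, Vespa_montanus.

6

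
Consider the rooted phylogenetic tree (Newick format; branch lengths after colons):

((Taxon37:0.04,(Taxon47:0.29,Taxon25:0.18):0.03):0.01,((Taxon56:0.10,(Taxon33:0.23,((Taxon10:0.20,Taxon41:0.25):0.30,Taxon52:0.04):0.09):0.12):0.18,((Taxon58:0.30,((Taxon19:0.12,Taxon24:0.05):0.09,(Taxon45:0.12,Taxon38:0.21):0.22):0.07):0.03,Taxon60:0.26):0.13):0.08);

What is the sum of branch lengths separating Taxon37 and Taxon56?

The path runs Taxon37 → … → MRCA → … → Taxon56; the MRCA is the root of the tree.
Branch lengths along that path: 0.04 + 0.01 + 0.08 + 0.18 + 0.10 = 0.41.

0.41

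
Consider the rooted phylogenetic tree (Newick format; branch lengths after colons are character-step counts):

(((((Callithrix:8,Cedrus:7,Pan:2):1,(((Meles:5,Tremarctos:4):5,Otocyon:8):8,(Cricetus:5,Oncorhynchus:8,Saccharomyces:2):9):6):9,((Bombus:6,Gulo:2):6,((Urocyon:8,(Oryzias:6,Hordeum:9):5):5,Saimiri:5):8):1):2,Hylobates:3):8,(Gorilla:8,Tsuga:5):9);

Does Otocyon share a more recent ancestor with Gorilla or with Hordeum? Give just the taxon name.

Hordeum

The MRCA of Otocyon and Hordeum subtends (((Callithrix,Cedrus,Pan),(((Meles,Tremarctos),Otocyon),(Cricetus,Oncorhynchus,Saccharomyces))),((Bombus,Gulo),((Urocyon,(Oryzias,Hordeum)),Saimiri))) (15 taxa).
The MRCA of Otocyon and Gorilla is the root, subtending the entire tree (18 taxa).
The first is nested inside the second, so Otocyon shares a more recent common ancestor with Hordeum.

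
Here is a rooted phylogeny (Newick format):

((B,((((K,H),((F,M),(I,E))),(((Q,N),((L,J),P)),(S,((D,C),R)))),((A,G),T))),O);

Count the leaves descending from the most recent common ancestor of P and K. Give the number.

The MRCA of P and K is the node subtending (((K,H),((F,M),(I,E))),(((Q,N),((L,J),P)),(S,((D,C),R)))).
That clade contains 15 terminal taxa: C, D, E, F, H, I, J, K, L, M, N, P, Q, R, S.

15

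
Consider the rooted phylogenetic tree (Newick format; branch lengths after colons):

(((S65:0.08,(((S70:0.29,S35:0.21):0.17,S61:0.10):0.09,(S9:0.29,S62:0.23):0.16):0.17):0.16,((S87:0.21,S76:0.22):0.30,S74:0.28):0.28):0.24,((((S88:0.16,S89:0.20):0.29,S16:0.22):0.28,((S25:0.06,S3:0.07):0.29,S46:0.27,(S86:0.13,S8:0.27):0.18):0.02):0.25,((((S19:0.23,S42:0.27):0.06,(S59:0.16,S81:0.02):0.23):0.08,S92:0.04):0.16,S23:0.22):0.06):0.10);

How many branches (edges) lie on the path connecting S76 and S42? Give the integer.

The MRCA of S76 and S42 is the root of the tree.
From S76 up to that node: 4 branches. From S42 up to the same node: 6 branches. Total: 4 + 6 = 10.

10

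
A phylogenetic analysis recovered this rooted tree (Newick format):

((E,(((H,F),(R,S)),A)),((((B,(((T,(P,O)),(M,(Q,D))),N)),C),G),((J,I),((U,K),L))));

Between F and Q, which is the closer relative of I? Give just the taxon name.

Q

The MRCA of I and Q subtends ((((B,(((T,(P,O)),(M,(Q,D))),N)),C),G),((J,I),((U,K),L))) (15 taxa).
The MRCA of I and F is the root, subtending the entire tree (21 taxa).
The first is nested inside the second, so I shares a more recent common ancestor with Q.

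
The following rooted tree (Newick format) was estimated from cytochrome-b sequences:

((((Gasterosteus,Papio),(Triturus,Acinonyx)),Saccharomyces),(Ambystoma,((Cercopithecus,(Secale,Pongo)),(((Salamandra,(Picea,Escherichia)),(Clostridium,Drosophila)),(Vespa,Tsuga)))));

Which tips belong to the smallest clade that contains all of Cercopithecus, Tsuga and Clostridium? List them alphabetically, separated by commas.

Cercopithecus, Clostridium, Drosophila, Escherichia, Picea, Pongo, Salamandra, Secale, Tsuga, Vespa

Tracing Cercopithecus: it sits inside (Cercopithecus,(Secale,Pongo)).
Tracing Tsuga: it sits inside (Vespa,Tsuga).
Tracing Clostridium: it sits inside (Clostridium,Drosophila).
The smallest clade enclosing all 3 is ((Cercopithecus,(Secale,Pongo)),(((Salamandra,(Picea,Escherichia)),(Clostridium,Drosophila)),(Vespa,Tsuga))); the answer is its 10 terminal taxa in alphabetical order.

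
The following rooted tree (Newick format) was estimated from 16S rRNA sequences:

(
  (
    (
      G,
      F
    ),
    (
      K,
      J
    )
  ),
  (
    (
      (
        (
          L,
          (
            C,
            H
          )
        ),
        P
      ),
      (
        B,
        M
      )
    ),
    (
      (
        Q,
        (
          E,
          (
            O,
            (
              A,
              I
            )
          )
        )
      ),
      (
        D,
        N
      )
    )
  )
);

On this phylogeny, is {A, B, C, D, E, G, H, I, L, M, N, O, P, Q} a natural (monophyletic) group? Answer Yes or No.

No

The MRCA of the listed taxa is the root, so the smallest clade containing them is the whole tree.
That clade also contains F, J, K, which are not in the proposed group, so the group is not monophyletic.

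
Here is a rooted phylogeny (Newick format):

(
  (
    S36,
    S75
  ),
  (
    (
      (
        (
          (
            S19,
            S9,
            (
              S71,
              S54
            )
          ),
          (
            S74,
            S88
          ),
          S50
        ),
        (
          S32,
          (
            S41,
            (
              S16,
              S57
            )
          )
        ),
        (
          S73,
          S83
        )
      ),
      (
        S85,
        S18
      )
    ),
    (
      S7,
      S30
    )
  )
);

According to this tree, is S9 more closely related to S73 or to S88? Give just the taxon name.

The MRCA of S9 and S88 subtends ((S19,S9,(S71,S54)),(S74,S88),S50) (7 taxa).
The MRCA of S9 and S73 subtends (((S19,S9,(S71,S54)),(S74,S88),S50),(S32,(S41,(S16,S57))),(S73,S83)) (13 taxa).
The first is nested inside the second, so S9 shares a more recent common ancestor with S88.

S88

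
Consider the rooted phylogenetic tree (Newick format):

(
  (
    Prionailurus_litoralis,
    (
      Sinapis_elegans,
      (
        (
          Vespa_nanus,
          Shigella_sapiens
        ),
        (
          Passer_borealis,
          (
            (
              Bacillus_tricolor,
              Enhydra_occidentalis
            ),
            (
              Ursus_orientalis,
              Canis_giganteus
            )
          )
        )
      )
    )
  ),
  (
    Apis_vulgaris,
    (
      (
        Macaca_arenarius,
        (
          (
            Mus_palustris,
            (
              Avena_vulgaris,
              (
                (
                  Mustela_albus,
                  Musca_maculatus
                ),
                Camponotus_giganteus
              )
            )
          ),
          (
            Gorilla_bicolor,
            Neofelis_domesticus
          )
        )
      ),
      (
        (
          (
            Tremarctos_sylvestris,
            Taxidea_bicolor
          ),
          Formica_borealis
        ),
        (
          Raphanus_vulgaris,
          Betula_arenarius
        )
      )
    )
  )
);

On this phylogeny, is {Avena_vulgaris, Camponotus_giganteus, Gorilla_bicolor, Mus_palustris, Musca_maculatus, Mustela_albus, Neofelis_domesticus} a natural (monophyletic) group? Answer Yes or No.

Yes

The most recent common ancestor of these taxa subtends ((Mus_palustris,(Avena_vulgaris,((Mustela_albus,Musca_maculatus),Camponotus_giganteus))),(Gorilla_bicolor,Neofelis_domesticus)).
That clade has exactly 7 tips — every listed taxon and nothing else — so the group is monophyletic.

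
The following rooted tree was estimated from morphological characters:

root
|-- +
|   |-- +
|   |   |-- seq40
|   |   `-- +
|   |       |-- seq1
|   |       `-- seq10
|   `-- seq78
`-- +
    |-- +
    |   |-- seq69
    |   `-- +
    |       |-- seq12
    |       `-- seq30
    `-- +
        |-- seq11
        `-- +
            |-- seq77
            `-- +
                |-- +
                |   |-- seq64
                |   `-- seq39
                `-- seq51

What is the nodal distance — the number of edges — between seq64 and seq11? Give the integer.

5

The MRCA of seq64 and seq11 is the node subtending (seq11,(seq77,((seq64,seq39),seq51))).
From seq64 up to that node: 4 branches. From seq11 up to the same node: 1 branch. Total: 4 + 1 = 5.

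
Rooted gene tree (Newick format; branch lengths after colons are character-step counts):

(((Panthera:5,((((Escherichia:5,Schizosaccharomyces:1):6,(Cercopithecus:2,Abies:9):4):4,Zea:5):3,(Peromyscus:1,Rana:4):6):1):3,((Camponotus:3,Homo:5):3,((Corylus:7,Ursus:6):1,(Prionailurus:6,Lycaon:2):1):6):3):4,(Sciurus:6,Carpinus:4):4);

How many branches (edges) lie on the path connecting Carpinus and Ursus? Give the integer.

The MRCA of Carpinus and Ursus is the root of the tree.
From Carpinus up to that node: 2 branches. From Ursus up to the same node: 5 branches. Total: 2 + 5 = 7.

7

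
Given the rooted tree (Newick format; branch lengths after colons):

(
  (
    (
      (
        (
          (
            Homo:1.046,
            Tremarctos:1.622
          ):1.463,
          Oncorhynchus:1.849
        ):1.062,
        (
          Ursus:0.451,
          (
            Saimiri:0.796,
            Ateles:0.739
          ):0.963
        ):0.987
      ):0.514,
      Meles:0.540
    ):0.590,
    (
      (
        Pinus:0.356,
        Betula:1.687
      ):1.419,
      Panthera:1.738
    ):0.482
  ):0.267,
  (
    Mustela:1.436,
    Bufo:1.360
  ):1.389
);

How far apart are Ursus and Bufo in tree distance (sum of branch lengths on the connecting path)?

5.558

The path runs Ursus → … → MRCA → … → Bufo; the MRCA is the root of the tree.
Branch lengths along that path: 0.451 + 0.987 + 0.514 + 0.590 + 0.267 + 1.389 + 1.360 = 5.558.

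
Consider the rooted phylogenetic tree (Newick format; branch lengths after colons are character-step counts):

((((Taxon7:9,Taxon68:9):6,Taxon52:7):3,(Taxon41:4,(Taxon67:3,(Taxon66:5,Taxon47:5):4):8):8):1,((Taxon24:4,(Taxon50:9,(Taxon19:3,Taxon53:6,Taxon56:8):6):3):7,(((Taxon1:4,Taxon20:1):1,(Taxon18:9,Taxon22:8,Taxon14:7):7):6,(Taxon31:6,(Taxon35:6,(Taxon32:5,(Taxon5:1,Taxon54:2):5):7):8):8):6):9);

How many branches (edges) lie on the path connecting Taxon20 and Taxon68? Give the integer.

The MRCA of Taxon20 and Taxon68 is the root of the tree.
From Taxon20 up to that node: 5 branches. From Taxon68 up to the same node: 4 branches. Total: 5 + 4 = 9.

9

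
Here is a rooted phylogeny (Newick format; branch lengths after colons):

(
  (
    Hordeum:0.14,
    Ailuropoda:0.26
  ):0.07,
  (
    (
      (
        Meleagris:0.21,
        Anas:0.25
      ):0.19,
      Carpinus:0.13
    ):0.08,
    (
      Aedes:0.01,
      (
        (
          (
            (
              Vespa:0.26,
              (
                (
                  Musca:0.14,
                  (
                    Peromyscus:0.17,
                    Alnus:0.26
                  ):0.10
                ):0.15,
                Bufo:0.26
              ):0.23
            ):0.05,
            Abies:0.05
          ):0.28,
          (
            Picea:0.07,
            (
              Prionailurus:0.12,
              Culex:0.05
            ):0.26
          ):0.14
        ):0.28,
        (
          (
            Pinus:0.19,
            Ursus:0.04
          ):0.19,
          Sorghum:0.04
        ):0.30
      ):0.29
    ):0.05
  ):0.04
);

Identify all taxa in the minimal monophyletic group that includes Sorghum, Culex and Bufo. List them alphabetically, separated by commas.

Tracing Sorghum: it sits inside ((Pinus,Ursus),Sorghum).
Tracing Culex: it sits inside (Prionailurus,Culex).
Tracing Bufo: it sits inside ((Musca,(Peromyscus,Alnus)),Bufo).
The smallest clade enclosing all 3 is ((((Vespa,((Musca,(Peromyscus,Alnus)),Bufo)),Abies),(Picea,(Prionailurus,Culex))),((Pinus,Ursus),Sorghum)); the answer is its 12 terminal taxa in alphabetical order.

Abies, Alnus, Bufo, Culex, Musca, Peromyscus, Picea, Pinus, Prionailurus, Sorghum, Ursus, Vespa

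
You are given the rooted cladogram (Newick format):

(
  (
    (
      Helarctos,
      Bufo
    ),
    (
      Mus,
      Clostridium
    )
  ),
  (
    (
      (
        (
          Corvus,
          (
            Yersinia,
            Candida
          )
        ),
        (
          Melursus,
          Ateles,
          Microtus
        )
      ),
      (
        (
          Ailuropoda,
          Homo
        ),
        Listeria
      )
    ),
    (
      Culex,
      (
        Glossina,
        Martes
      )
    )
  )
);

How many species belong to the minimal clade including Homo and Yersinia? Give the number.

The MRCA of Homo and Yersinia is the node subtending (((Corvus,(Yersinia,Candida)),(Melursus,Ateles,Microtus)),((Ailuropoda,Homo),Listeria)).
That clade contains 9 terminal taxa: Ailuropoda, Ateles, Candida, Corvus, Homo, Listeria, Melursus, Microtus, Yersinia.

9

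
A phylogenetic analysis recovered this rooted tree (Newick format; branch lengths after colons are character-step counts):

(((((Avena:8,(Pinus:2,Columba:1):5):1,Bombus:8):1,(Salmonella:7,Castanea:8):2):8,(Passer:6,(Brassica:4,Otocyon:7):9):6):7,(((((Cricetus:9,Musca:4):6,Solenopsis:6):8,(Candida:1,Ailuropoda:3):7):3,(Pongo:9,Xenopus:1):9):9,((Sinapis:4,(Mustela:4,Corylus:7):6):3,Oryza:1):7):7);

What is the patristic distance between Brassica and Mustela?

53

The path runs Brassica → … → MRCA → … → Mustela; the MRCA is the root of the tree.
Branch lengths along that path: 4 + 9 + 6 + 7 + 7 + 7 + 3 + 6 + 4 = 53.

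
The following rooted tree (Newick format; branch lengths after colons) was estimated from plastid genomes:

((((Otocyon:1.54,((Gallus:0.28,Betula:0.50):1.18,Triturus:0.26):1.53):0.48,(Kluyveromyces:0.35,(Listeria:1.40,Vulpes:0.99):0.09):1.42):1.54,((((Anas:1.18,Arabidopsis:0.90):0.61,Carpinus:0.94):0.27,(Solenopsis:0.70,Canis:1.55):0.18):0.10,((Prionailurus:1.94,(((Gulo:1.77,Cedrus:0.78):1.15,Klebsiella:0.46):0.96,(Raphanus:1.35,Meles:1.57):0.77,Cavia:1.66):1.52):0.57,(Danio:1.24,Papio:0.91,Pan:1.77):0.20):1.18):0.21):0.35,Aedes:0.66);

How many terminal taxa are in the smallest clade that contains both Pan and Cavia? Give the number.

The MRCA of Pan and Cavia is the node subtending ((Prionailurus,(((Gulo,Cedrus),Klebsiella),(Raphanus,Meles),Cavia)),(Danio,Papio,Pan)).
That clade contains 10 terminal taxa: Cavia, Cedrus, Danio, Gulo, Klebsiella, Meles, Pan, Papio, Prionailurus, Raphanus.

10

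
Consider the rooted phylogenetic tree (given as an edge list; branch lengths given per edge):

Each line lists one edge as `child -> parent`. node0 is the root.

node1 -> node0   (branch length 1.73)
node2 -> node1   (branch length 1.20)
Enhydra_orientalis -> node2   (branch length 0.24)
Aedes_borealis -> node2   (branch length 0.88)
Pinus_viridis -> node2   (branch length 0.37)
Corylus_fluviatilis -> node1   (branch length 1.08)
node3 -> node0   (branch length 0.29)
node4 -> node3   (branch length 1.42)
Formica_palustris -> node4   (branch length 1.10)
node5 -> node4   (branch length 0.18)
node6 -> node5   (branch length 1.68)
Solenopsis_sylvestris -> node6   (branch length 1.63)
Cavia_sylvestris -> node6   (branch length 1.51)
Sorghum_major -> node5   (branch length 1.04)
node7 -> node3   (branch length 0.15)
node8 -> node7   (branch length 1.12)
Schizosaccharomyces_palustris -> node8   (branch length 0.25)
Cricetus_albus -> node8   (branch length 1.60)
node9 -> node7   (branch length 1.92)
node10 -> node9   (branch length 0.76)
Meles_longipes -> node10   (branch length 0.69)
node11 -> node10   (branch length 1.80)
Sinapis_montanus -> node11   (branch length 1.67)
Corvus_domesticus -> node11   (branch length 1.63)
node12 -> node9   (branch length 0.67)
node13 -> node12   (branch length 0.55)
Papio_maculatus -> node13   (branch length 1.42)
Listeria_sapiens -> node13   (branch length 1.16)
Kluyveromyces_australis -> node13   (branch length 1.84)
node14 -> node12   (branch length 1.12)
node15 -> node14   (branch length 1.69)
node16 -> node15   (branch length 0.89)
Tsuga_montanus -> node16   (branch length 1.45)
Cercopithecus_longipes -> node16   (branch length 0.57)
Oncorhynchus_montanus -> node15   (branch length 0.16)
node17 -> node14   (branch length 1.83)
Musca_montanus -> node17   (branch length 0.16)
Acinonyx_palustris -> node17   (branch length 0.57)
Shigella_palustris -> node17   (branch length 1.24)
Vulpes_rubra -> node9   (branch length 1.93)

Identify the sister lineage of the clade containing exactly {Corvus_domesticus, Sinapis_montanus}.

The clade containing exactly {Corvus_domesticus, Sinapis_montanus} attaches to the tree at the node subtending (Meles_longipes,(Sinapis_montanus,Corvus_domesticus)).
The other lineage descending from that same node — the sister group — is the single tip Meles_longipes.

Meles_longipes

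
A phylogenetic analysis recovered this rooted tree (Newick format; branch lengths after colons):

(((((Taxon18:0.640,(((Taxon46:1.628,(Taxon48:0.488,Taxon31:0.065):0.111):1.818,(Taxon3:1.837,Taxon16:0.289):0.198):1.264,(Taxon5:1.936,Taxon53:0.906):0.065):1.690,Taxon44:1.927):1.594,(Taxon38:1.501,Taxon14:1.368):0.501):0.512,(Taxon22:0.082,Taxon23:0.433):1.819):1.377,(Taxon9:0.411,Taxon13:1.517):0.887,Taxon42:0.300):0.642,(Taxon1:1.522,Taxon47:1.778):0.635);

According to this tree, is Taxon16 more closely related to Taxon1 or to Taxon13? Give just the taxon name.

The MRCA of Taxon16 and Taxon13 subtends ((((Taxon18,(((Taxon46,(Taxon48,Taxon31)),(Taxon3,Taxon16)),(Taxon5,Taxon53)),Taxon44),(Taxon38,Taxon14)),(Taxon22,Taxon23)),(Taxon9,Taxon13),Taxon42) (16 taxa).
The MRCA of Taxon16 and Taxon1 is the root, subtending the entire tree (18 taxa).
The first is nested inside the second, so Taxon16 shares a more recent common ancestor with Taxon13.

Taxon13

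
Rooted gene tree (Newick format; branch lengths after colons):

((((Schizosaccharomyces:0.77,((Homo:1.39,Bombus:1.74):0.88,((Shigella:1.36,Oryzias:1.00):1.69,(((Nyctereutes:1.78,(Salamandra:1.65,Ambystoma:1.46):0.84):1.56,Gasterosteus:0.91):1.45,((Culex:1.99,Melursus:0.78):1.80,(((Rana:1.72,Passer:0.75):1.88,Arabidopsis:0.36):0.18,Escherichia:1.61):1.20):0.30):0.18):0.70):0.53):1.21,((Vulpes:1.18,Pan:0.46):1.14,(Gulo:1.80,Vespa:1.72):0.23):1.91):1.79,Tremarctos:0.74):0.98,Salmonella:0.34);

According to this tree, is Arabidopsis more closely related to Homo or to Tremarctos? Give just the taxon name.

Homo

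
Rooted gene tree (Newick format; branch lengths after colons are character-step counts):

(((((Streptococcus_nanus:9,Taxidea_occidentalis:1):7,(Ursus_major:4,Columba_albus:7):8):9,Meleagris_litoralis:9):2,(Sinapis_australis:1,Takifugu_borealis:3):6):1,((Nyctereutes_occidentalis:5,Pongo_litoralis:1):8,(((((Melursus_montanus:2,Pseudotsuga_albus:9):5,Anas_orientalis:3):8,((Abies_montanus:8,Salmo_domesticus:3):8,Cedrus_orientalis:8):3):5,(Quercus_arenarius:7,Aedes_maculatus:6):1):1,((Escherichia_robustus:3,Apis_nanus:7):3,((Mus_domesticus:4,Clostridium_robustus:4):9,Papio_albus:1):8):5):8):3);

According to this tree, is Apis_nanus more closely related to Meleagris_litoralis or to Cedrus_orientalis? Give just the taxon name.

Cedrus_orientalis

The MRCA of Apis_nanus and Cedrus_orientalis subtends (((((Melursus_montanus,Pseudotsuga_albus),Anas_orientalis),((Abies_montanus,Salmo_domesticus),Cedrus_orientalis)),(Quercus_arenarius,Aedes_maculatus)),((Escherichia_robustus,Apis_nanus),((Mus_domesticus,Clostridium_robustus),Papio_albus))) (13 taxa).
The MRCA of Apis_nanus and Meleagris_litoralis is the root, subtending the entire tree (22 taxa).
The first is nested inside the second, so Apis_nanus shares a more recent common ancestor with Cedrus_orientalis.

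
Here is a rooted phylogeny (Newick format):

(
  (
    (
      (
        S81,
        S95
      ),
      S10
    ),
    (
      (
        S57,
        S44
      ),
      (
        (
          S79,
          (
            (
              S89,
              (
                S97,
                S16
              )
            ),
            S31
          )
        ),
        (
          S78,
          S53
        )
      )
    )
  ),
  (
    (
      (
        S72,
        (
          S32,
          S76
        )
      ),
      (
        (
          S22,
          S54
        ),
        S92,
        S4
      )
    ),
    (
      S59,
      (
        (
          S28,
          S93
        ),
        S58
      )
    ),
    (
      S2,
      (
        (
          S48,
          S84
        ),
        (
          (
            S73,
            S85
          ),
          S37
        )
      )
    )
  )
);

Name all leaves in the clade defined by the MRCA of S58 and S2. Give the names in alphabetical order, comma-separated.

S2, S22, S28, S32, S37, S4, S48, S54, S58, S59, S72, S73, S76, S84, S85, S92, S93

Tracing S58: it sits inside ((S28,S93),S58).
Tracing S2: it sits inside (S2,((S48,S84),((S73,S85),S37))).
The smallest clade enclosing both is (((S72,(S32,S76)),((S22,S54),S92,S4)),(S59,((S28,S93),S58)),(S2,((S48,S84),((S73,S85),S37)))); the answer is its 17 terminal taxa in alphabetical order.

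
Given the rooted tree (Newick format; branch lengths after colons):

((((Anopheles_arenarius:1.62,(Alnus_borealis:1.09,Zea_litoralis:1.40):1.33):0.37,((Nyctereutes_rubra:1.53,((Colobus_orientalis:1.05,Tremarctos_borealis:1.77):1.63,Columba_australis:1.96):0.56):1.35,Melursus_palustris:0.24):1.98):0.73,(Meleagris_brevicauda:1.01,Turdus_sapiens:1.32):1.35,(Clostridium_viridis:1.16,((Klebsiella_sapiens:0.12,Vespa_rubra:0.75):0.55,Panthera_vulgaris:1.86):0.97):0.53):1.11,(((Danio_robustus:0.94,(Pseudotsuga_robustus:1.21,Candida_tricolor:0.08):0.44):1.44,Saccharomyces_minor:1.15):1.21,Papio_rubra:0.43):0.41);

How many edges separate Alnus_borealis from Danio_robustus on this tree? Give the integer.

9

The MRCA of Alnus_borealis and Danio_robustus is the root of the tree.
From Alnus_borealis up to that node: 5 branches. From Danio_robustus up to the same node: 4 branches. Total: 5 + 4 = 9.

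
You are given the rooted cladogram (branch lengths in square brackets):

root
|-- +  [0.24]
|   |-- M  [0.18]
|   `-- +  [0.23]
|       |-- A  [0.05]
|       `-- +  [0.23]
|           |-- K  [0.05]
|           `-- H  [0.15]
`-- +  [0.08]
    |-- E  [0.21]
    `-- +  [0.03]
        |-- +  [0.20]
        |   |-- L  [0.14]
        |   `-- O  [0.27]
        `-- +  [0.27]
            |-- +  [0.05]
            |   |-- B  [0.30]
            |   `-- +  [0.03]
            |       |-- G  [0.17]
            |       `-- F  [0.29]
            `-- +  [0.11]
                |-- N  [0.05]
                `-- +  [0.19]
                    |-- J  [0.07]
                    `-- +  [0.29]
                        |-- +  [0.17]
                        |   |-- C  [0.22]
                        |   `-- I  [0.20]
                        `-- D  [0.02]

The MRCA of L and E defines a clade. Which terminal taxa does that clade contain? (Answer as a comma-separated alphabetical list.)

Tracing L: it sits inside (L,O).
Tracing E: it sits inside (E,((L,O),((B,(G,F)),(N,(J,((C,I),D)))))).
The smallest clade enclosing both is (E,((L,O),((B,(G,F)),(N,(J,((C,I),D)))))); the answer is its 11 terminal taxa in alphabetical order.

B, C, D, E, F, G, I, J, L, N, O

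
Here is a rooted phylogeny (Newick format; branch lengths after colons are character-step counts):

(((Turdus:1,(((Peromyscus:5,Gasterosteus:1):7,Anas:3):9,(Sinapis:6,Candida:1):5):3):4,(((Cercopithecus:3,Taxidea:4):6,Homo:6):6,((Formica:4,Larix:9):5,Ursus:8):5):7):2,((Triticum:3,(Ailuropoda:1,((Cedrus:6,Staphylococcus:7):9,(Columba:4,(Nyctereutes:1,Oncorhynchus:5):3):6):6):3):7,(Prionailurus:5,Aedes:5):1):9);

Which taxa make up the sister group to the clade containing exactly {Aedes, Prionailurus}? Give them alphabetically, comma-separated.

The clade containing exactly {Aedes, Prionailurus} attaches to the tree at the node subtending ((Triticum,(Ailuropoda,((Cedrus,Staphylococcus),(Columba,(Nyctereutes,Oncorhynchus))))),(Prionailurus,Aedes)).
The other lineage descending from that same node — the sister group — is (Triticum,(Ailuropoda,((Cedrus,Staphylococcus),(Columba,(Nyctereutes,Oncorhynchus))))); its 7 tips in alphabetical order are the answer.

Ailuropoda, Cedrus, Columba, Nyctereutes, Oncorhynchus, Staphylococcus, Triticum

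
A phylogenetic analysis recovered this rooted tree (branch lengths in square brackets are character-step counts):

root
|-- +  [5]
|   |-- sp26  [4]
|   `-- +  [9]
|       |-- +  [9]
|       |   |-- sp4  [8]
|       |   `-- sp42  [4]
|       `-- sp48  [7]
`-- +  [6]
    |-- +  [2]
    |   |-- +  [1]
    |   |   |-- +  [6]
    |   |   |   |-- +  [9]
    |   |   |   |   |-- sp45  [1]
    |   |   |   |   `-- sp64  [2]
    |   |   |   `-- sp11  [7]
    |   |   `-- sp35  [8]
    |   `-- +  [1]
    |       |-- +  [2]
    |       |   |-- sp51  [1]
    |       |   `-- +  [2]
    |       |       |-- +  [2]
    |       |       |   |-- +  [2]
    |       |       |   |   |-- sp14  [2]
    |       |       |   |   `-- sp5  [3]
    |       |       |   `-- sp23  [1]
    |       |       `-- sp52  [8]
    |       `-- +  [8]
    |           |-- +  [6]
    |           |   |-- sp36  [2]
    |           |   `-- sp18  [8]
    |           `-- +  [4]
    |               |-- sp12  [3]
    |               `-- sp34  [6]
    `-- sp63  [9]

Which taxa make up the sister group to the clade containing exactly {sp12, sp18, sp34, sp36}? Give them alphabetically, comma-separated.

sp14, sp23, sp5, sp51, sp52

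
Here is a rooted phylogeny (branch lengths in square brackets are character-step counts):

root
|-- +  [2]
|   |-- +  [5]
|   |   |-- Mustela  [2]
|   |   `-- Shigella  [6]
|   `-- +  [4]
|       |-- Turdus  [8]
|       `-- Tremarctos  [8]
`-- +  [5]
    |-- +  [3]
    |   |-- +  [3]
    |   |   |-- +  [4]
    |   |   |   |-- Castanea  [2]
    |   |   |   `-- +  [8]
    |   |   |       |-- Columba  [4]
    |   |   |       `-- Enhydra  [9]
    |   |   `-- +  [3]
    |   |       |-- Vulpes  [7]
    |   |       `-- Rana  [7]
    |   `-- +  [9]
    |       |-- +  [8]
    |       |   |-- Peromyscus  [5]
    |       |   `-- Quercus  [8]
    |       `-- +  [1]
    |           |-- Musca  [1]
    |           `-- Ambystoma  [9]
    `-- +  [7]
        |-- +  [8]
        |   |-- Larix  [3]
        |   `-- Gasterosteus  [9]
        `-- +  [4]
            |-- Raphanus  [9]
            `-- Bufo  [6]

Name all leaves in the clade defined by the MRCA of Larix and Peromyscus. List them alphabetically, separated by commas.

Ambystoma, Bufo, Castanea, Columba, Enhydra, Gasterosteus, Larix, Musca, Peromyscus, Quercus, Rana, Raphanus, Vulpes

Tracing Larix: it sits inside (Larix,Gasterosteus).
Tracing Peromyscus: it sits inside (Peromyscus,Quercus).
The smallest clade enclosing both is ((((Castanea,(Columba,Enhydra)),(Vulpes,Rana)),((Peromyscus,Quercus),(Musca,Ambystoma))),((Larix,Gasterosteus),(Raphanus,Bufo))); the answer is its 13 terminal taxa in alphabetical order.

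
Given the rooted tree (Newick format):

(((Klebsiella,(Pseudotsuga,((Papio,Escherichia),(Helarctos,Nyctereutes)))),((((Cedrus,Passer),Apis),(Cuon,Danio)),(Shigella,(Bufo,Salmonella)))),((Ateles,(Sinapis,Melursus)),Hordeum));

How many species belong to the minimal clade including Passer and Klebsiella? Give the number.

The MRCA of Passer and Klebsiella is the node subtending ((Klebsiella,(Pseudotsuga,((Papio,Escherichia),(Helarctos,Nyctereutes)))),((((Cedrus,Passer),Apis),(Cuon,Danio)),(Shigella,(Bufo,Salmonella)))).
That clade contains 14 terminal taxa: Apis, Bufo, Cedrus, Cuon, Danio, Escherichia, Helarctos, Klebsiella, Nyctereutes, Papio, Passer, Pseudotsuga, Salmonella, Shigella.

14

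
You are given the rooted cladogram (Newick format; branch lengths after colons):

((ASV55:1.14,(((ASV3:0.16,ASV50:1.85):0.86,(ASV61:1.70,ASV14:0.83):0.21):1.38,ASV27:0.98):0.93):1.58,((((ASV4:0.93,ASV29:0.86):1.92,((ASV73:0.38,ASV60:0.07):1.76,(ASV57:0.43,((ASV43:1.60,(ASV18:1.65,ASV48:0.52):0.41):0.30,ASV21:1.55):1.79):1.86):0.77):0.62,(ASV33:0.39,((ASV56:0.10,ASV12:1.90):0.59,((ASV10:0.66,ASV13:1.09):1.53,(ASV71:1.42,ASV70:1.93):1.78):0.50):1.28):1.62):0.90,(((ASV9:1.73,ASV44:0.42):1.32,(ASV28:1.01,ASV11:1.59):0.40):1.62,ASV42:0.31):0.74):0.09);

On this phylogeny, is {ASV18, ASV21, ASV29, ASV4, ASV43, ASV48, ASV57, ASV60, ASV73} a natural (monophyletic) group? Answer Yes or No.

Yes

The most recent common ancestor of these taxa subtends ((ASV4,ASV29),((ASV73,ASV60),(ASV57,((ASV43,(ASV18,ASV48)),ASV21)))).
That clade has exactly 9 tips — every listed taxon and nothing else — so the group is monophyletic.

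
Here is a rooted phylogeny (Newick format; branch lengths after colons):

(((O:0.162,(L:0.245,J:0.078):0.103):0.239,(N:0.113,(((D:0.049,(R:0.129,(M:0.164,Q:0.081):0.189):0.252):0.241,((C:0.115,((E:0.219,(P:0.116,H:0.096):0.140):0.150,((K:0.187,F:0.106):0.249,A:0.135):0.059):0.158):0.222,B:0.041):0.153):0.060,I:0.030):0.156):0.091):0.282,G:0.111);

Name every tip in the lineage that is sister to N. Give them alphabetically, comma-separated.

N attaches to the tree at the node subtending (N,(((D,(R,(M,Q))),((C,((E,(P,H)),((K,F),A))),B)),I)).
The other lineage descending from that same node — the sister group — is (((D,(R,(M,Q))),((C,((E,(P,H)),((K,F),A))),B)),I); its 13 tips in alphabetical order are the answer.

A, B, C, D, E, F, H, I, K, M, P, Q, R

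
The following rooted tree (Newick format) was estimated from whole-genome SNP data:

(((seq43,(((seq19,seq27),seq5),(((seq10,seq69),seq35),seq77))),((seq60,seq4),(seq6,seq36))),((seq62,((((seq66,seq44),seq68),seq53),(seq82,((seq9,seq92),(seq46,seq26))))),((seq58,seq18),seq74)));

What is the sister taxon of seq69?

seq10

seq69 attaches to the tree at the node subtending (seq10,seq69).
The other lineage descending from that same node — the sister group — is the single tip seq10.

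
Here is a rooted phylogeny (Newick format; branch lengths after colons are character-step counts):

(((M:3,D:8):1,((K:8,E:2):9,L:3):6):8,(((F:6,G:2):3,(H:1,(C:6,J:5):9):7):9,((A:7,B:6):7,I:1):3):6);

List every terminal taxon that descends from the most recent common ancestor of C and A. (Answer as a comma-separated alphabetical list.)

A, B, C, F, G, H, I, J

Tracing C: it sits inside (C,J).
Tracing A: it sits inside (A,B).
The smallest clade enclosing both is (((F,G),(H,(C,J))),((A,B),I)); the answer is its 8 terminal taxa in alphabetical order.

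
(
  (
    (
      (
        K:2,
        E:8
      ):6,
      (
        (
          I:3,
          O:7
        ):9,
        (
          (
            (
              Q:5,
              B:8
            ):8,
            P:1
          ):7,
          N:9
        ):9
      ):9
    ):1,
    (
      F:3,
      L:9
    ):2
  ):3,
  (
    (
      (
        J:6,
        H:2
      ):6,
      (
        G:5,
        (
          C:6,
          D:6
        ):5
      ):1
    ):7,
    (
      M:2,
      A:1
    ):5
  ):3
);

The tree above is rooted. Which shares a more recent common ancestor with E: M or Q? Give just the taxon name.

The MRCA of E and Q subtends ((K,E),((I,O),(((Q,B),P),N))) (8 taxa).
The MRCA of E and M is the root, subtending the entire tree (17 taxa).
The first is nested inside the second, so E shares a more recent common ancestor with Q.

Q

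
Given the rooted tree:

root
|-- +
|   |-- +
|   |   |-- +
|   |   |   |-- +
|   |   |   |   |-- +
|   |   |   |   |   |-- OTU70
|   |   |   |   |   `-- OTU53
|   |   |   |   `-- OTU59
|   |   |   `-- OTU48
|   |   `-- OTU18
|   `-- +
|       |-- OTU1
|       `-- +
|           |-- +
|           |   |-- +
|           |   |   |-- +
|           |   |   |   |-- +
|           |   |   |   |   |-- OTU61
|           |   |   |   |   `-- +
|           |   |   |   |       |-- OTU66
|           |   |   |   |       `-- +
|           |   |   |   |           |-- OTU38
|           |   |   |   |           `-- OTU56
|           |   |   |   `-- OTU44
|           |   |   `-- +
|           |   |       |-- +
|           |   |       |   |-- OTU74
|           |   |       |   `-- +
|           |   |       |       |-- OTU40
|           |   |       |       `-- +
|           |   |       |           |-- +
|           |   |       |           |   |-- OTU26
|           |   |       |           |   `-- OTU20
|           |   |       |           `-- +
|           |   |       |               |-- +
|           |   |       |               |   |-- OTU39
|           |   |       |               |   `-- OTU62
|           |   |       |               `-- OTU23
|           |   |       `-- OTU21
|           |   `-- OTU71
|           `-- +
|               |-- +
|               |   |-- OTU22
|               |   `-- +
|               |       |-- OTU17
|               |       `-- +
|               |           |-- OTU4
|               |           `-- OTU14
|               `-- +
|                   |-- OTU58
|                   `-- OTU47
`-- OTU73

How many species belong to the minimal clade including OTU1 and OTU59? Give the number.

The MRCA of OTU1 and OTU59 is the node subtending (((((OTU70,OTU53),OTU59),OTU48),OTU18),(OTU1,(((((OTU61,(OTU66,(OTU38,OTU56))),OTU44),((OTU74,(OTU40,((OTU26,OTU20),((OTU39,OTU62),OTU23)))),OTU21)),OTU71),((OTU22,(OTU17,(OTU4,OTU14))),(OTU58,OTU47))))).
That clade contains 26 terminal taxa: OTU1, OTU14, OTU17, OTU18, OTU20, OTU21, OTU22, OTU23, OTU26, OTU38, OTU39, OTU4, OTU40, OTU44, OTU47, OTU48, OTU53, OTU56, OTU58, OTU59, OTU61, OTU62, OTU66, OTU70, OTU71, OTU74.

26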